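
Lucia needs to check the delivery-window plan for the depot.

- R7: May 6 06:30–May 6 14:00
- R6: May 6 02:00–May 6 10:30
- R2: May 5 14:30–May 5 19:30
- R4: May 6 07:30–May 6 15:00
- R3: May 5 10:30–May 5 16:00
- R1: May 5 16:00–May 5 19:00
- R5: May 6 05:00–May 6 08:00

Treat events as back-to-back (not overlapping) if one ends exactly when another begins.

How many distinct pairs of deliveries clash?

8

Sorted by start: R3, R2, R1, R6, R5, R7, R4.
R2 starts before R3 ends → R3 and R2 overlap.
R1 starts exactly when R3 ends (back-to-back, no overlap) — done with R3.
R1 starts before R2 ends → R2 and R1 overlap.
R6 starts after R2 ends — done with R2.
R6 starts after R1 ends — done with R1.
R5 starts before R6 ends → R6 and R5 overlap.
R7 starts before R6 ends → R6 and R7 overlap.
R4 starts before R6 ends → R6 and R4 overlap.
R7 starts before R5 ends → R5 and R7 overlap.
R4 starts before R5 ends → R5 and R4 overlap.
R4 starts before R7 ends → R7 and R4 overlap.
Overlapping pairs: R1 & R2, R2 & R3, R4 & R5, R4 & R6, R4 & R7, R5 & R6, R5 & R7, R6 & R7 — 8 in total.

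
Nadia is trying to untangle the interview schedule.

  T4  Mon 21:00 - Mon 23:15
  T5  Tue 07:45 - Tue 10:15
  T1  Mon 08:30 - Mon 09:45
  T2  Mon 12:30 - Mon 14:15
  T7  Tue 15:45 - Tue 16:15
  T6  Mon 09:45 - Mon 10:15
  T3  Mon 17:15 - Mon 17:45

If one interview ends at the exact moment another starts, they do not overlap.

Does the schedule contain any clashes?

No

Check each pair: they overlap iff neither finishes before the other starts.
Sorted by start: T1, T6, T2, T3, T4, T5, T7.
T6 starts exactly when T1 ends (back-to-back, no overlap) — done with T1.
T2 starts after T6 ends — done with T6.
T3 starts after T2 ends — done with T2.
T4 starts after T3 ends — done with T3.
T5 starts after T4 ends — done with T4.
T7 starts after T5 ends.
Every pair is clear; the schedule has no overlaps.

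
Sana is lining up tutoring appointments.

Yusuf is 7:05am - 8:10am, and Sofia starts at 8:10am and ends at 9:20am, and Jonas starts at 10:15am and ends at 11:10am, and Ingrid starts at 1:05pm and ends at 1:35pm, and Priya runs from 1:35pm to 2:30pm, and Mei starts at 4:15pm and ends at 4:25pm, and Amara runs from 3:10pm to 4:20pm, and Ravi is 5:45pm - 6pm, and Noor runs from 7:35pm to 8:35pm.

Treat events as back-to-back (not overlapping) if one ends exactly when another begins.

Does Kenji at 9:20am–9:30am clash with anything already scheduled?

Yusuf: ends 8:10am at or before Kenji starts 9:20am → clear.
Sofia: ends 9:20am at or before Kenji starts 9:20am → clear.
Jonas: starts 10:15am at or after Kenji ends 9:30am → clear.
Ingrid: starts 1:05pm at or after Kenji ends 9:30am → clear.
Priya: starts 1:35pm at or after Kenji ends 9:30am → clear.
Amara: starts 3:10pm at or after Kenji ends 9:30am → clear.
Mei: starts 4:15pm at or after Kenji ends 9:30am → clear.
Ravi: starts 5:45pm at or after Kenji ends 9:30am → clear.
Noor: starts 7:35pm at or after Kenji ends 9:30am → clear.

No — it doesn't clash with anything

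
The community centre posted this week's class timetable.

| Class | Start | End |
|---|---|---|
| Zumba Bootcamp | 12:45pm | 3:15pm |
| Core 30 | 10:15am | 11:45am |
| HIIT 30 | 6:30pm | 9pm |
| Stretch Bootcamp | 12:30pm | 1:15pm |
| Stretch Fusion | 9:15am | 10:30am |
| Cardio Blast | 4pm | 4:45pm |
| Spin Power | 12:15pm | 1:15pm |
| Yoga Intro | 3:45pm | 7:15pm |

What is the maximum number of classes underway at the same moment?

3

Sweep the timeline, counting +1 at each start and −1 at each end (ends before starts at a tie):
9:15am start Stretch Fusion → 1
10:15am start Core 30 → 2
10:30am end Stretch Fusion → 1
11:45am end Core 30 → 0
12:15pm start Spin Power → 1
12:30pm start Stretch Bootcamp → 2
12:45pm start Zumba Bootcamp → 3
1:15pm end Spin Power → 2
1:15pm end Stretch Bootcamp → 1
3:15pm end Zumba Bootcamp → 0
3:45pm start Yoga Intro → 1
4pm start Cardio Blast → 2
4:45pm end Cardio Blast → 1
6:30pm start HIIT 30 → 2
7:15pm end Yoga Intro → 1
9pm end HIIT 30 → 0
Peak is 3, at 12:45pm (Spin Power, Stretch Bootcamp, Zumba Bootcamp).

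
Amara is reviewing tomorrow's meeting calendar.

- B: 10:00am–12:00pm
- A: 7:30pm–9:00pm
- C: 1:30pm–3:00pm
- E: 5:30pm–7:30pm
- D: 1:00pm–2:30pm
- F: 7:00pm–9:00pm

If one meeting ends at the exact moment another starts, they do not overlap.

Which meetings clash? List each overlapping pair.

A & F, C & D, E & F

Sorted by start: B, D, C, E, F, A.
D starts after B ends; B is clear from here.
C starts before D ends → D and C overlap.
E starts after D ends; D is clear from here.
E starts after C ends; C is clear from here.
F starts before E ends → E and F overlap.
A starts exactly when E ends (back-to-back, no overlap).
A starts before F ends → F and A overlap.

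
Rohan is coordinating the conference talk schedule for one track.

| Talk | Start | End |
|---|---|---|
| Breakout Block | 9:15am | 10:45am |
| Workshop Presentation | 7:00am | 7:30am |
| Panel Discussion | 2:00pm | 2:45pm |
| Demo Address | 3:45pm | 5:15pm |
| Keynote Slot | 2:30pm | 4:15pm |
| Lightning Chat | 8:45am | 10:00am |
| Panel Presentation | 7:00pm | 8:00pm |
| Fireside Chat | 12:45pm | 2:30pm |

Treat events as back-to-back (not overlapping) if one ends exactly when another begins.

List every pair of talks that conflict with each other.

Sorted by start: Workshop Presentation, Lightning Chat, Breakout Block, Fireside Chat, Panel Discussion, Keynote Slot, Demo Address, Panel Presentation.
Lightning Chat starts after Workshop Presentation ends, so nothing later overlaps Workshop Presentation either.
Breakout Block starts before Lightning Chat ends → Lightning Chat and Breakout Block overlap.
Fireside Chat starts after Lightning Chat ends, so nothing later overlaps Lightning Chat either.
Fireside Chat starts after Breakout Block ends, so nothing later overlaps Breakout Block either.
Panel Discussion starts before Fireside Chat ends → Fireside Chat and Panel Discussion overlap.
Keynote Slot starts exactly when Fireside Chat ends (back-to-back, no overlap), so nothing later overlaps Fireside Chat either.
Keynote Slot starts before Panel Discussion ends → Panel Discussion and Keynote Slot overlap.
Demo Address starts after Panel Discussion ends, so nothing later overlaps Panel Discussion either.
Demo Address starts before Keynote Slot ends → Keynote Slot and Demo Address overlap.
Panel Presentation starts after Keynote Slot ends.
Panel Presentation starts after Demo Address ends.

Breakout Block & Lightning Chat, Demo Address & Keynote Slot, Fireside Chat & Panel Discussion, Keynote Slot & Panel Discussion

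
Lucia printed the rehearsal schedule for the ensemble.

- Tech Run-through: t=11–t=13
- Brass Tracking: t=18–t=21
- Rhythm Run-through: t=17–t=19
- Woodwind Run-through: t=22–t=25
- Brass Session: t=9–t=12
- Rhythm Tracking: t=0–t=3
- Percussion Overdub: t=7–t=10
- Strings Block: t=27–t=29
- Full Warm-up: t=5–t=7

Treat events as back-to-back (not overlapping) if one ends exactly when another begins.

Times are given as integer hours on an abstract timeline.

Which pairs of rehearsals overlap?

Sorted by start: Rhythm Tracking, Full Warm-up, Percussion Overdub, Brass Session, Tech Run-through, Rhythm Run-through, Brass Tracking, Woodwind Run-through, Strings Block.
Full Warm-up starts after Rhythm Tracking ends — done with Rhythm Tracking.
Percussion Overdub starts exactly when Full Warm-up ends (back-to-back, no overlap) — done with Full Warm-up.
Brass Session starts before Percussion Overdub ends → Percussion Overdub and Brass Session overlap.
Tech Run-through starts after Percussion Overdub ends — done with Percussion Overdub.
Tech Run-through starts before Brass Session ends → Brass Session and Tech Run-through overlap.
Rhythm Run-through starts after Brass Session ends — done with Brass Session.
Rhythm Run-through starts after Tech Run-through ends — done with Tech Run-through.
Brass Tracking starts before Rhythm Run-through ends → Rhythm Run-through and Brass Tracking overlap.
Woodwind Run-through starts after Rhythm Run-through ends — done with Rhythm Run-through.
Woodwind Run-through starts after Brass Tracking ends — done with Brass Tracking.
Strings Block starts after Woodwind Run-through ends.

Brass Session & Percussion Overdub, Brass Session & Tech Run-through, Brass Tracking & Rhythm Run-through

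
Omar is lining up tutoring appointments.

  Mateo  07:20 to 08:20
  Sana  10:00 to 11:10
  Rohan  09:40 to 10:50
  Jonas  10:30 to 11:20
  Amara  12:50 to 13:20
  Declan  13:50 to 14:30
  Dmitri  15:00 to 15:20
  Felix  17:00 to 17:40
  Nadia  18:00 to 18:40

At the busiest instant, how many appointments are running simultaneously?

3

Walk through starts and ends in time order (an end at T is processed before a start at T):
07:20 start Mateo → 1
08:20 end Mateo → 0
09:40 start Rohan → 1
10:00 start Sana → 2
10:30 start Jonas → 3
10:50 end Rohan → 2
11:10 end Sana → 1
11:20 end Jonas → 0
12:50 start Amara → 1
13:20 end Amara → 0
13:50 start Declan → 1
14:30 end Declan → 0
15:00 start Dmitri → 1
15:20 end Dmitri → 0
17:00 start Felix → 1
17:40 end Felix → 0
18:00 start Nadia → 1
18:40 end Nadia → 0
Peak is 3, at 10:30 (Jonas, Rohan, Sana).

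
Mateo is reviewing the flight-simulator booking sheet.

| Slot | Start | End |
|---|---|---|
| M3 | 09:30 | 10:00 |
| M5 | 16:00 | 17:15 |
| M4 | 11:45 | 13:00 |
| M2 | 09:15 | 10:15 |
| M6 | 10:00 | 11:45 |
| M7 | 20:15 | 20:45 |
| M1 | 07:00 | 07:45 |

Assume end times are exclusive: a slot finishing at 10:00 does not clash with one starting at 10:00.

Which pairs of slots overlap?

M2 & M3, M2 & M6

Sorted by start: M1, M2, M3, M6, M4, M5, M7.
M2 starts after M1 ends, so nothing later overlaps M1 either.
M3 starts before M2 ends → M2 and M3 overlap.
M6 starts before M2 ends → M2 and M6 overlap.
M4 starts after M2 ends, so nothing later overlaps M2 either.
M6 starts exactly when M3 ends (back-to-back, no overlap), so nothing later overlaps M3 either.
M4 starts exactly when M6 ends (back-to-back, no overlap), so nothing later overlaps M6 either.
M5 starts after M4 ends, so nothing later overlaps M4 either.
M7 starts after M5 ends.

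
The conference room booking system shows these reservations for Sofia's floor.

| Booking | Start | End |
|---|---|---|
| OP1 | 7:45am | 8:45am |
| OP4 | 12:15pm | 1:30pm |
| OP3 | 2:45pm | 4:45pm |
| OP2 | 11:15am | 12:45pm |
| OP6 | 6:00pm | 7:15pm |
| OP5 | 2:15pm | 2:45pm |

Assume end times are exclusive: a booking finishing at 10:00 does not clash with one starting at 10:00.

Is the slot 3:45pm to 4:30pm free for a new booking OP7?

No — it overlaps OP3

OP1: ends 8:45am at or before OP7 starts 3:45pm → clear.
OP2: ends 12:45pm at or before OP7 starts 3:45pm → clear.
OP4: ends 1:30pm at or before OP7 starts 3:45pm → clear.
OP5: ends 2:45pm at or before OP7 starts 3:45pm → clear.
OP3: starts 2:45pm before OP7 ends 4:30pm, and ends 4:45pm after OP7 starts 3:45pm → overlap.
OP6: starts 6:00pm at or after OP7 ends 4:30pm → clear.
OP7 overlaps OP3.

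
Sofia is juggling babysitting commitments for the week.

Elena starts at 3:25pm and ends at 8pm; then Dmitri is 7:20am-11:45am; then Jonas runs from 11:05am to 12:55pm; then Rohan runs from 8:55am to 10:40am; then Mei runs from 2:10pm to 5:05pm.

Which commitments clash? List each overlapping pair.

Sorted by start: Dmitri, Rohan, Jonas, Mei, Elena.
Rohan starts before Dmitri ends → Dmitri and Rohan overlap.
Jonas starts before Dmitri ends → Dmitri and Jonas overlap.
Mei starts after Dmitri ends — done with Dmitri.
Jonas starts after Rohan ends — done with Rohan.
Mei starts after Jonas ends — done with Jonas.
Elena starts before Mei ends → Mei and Elena overlap.

Dmitri & Jonas, Dmitri & Rohan, Elena & Mei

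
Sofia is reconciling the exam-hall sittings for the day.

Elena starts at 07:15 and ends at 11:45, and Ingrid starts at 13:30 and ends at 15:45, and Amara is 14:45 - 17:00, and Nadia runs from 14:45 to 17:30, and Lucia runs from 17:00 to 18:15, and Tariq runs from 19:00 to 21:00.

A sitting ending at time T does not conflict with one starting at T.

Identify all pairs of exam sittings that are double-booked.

Amara & Ingrid, Amara & Nadia, Ingrid & Nadia, Lucia & Nadia

Sorted by start: Elena, Ingrid, Amara, Nadia, Lucia, Tariq.
Ingrid starts after Elena ends, so nothing later overlaps Elena either.
Amara starts before Ingrid ends → Ingrid and Amara overlap.
Nadia starts before Ingrid ends → Ingrid and Nadia overlap.
Lucia starts after Ingrid ends, so nothing later overlaps Ingrid either.
Nadia starts before Amara ends → Amara and Nadia overlap.
Lucia starts exactly when Amara ends (back-to-back, no overlap), so nothing later overlaps Amara either.
Lucia starts before Nadia ends → Nadia and Lucia overlap.
Tariq starts after Nadia ends.
Tariq starts after Lucia ends.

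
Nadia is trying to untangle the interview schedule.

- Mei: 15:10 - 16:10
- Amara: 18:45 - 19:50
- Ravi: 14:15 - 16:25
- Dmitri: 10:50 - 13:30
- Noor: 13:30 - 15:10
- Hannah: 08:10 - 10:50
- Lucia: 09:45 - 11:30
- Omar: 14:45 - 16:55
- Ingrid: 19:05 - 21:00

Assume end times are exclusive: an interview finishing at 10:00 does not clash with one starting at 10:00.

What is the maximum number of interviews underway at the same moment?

Walk through starts and ends in time order (an end at T is processed before a start at T):
08:10 start Hannah → 1
09:45 start Lucia → 2
10:50 end Hannah → 1
10:50 start Dmitri → 2
11:30 end Lucia → 1
13:30 end Dmitri → 0
13:30 start Noor → 1
14:15 start Ravi → 2
14:45 start Omar → 3
15:10 end Noor → 2
15:10 start Mei → 3
16:10 end Mei → 2
16:25 end Ravi → 1
16:55 end Omar → 0
18:45 start Amara → 1
19:05 start Ingrid → 2
19:50 end Amara → 1
21:00 end Ingrid → 0
Peak is 3, at 14:45 (Noor, Omar, Ravi).

3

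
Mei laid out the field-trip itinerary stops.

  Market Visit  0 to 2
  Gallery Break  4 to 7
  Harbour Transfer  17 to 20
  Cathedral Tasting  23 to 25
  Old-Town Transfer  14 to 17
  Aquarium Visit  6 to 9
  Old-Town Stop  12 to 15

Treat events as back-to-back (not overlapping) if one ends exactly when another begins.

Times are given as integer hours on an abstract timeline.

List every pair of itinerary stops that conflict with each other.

Aquarium Visit & Gallery Break, Old-Town Stop & Old-Town Transfer

Sorted by start: Market Visit, Gallery Break, Aquarium Visit, Old-Town Stop, Old-Town Transfer, Harbour Transfer, Cathedral Tasting.
Gallery Break starts after Market Visit ends; Market Visit is clear from here.
Aquarium Visit starts before Gallery Break ends → Gallery Break and Aquarium Visit overlap.
Old-Town Stop starts after Gallery Break ends; Gallery Break is clear from here.
Old-Town Stop starts after Aquarium Visit ends; Aquarium Visit is clear from here.
Old-Town Transfer starts before Old-Town Stop ends → Old-Town Stop and Old-Town Transfer overlap.
Harbour Transfer starts after Old-Town Stop ends; Old-Town Stop is clear from here.
Harbour Transfer starts exactly when Old-Town Transfer ends (back-to-back, no overlap); Old-Town Transfer is clear from here.
Cathedral Tasting starts after Harbour Transfer ends.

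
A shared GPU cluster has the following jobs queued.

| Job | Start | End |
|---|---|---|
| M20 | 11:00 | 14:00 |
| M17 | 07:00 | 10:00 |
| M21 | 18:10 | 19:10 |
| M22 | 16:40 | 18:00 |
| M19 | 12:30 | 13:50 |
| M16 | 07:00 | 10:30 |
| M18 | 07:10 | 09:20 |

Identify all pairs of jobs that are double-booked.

M16 & M17, M16 & M18, M17 & M18, M19 & M20

Sorted by start: M16, M17, M18, M20, M19, M22, M21.
M17 starts before M16 ends → M16 and M17 overlap.
M18 starts before M16 ends → M16 and M18 overlap.
M20 starts after M16 ends — done with M16.
M18 starts before M17 ends → M17 and M18 overlap.
M20 starts after M17 ends — done with M17.
M20 starts after M18 ends — done with M18.
M19 starts before M20 ends → M20 and M19 overlap.
M22 starts after M20 ends — done with M20.
M22 starts after M19 ends — done with M19.
M21 starts after M22 ends.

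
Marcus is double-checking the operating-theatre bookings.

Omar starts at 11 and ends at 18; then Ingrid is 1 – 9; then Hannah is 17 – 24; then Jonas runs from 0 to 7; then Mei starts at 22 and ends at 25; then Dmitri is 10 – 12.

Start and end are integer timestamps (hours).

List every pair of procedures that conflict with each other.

Dmitri & Omar, Hannah & Mei, Hannah & Omar, Ingrid & Jonas

Sorted by start: Jonas, Ingrid, Dmitri, Omar, Hannah, Mei.
Ingrid starts before Jonas ends → Jonas and Ingrid overlap.
Dmitri starts after Jonas ends, so Jonas has no further overlaps.
Dmitri starts after Ingrid ends, so Ingrid has no further overlaps.
Omar starts before Dmitri ends → Dmitri and Omar overlap.
Hannah starts after Dmitri ends, so Dmitri has no further overlaps.
Hannah starts before Omar ends → Omar and Hannah overlap.
Mei starts after Omar ends.
Mei starts before Hannah ends → Hannah and Mei overlap.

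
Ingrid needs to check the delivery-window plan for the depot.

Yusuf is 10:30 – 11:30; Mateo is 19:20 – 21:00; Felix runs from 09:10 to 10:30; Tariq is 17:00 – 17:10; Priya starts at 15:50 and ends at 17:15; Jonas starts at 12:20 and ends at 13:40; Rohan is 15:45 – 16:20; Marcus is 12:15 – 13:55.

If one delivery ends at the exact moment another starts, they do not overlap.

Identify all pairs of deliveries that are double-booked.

Jonas & Marcus, Priya & Rohan, Priya & Tariq

Sorted by start: Felix, Yusuf, Marcus, Jonas, Rohan, Priya, Tariq, Mateo.
Yusuf starts exactly when Felix ends (back-to-back, no overlap), so nothing later overlaps Felix either.
Marcus starts after Yusuf ends, so nothing later overlaps Yusuf either.
Jonas starts before Marcus ends → Marcus and Jonas overlap.
Rohan starts after Marcus ends, so nothing later overlaps Marcus either.
Rohan starts after Jonas ends, so nothing later overlaps Jonas either.
Priya starts before Rohan ends → Rohan and Priya overlap.
Tariq starts after Rohan ends, so nothing later overlaps Rohan either.
Tariq starts before Priya ends → Priya and Tariq overlap.
Mateo starts after Priya ends.
Mateo starts after Tariq ends.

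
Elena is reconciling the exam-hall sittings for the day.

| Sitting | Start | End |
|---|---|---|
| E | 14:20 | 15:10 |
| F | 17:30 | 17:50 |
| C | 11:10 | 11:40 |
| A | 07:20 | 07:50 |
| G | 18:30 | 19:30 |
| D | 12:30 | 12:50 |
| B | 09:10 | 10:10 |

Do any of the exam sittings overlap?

Sorted by start: A, B, C, D, E, F, G.
B starts after A ends; A is clear from here.
C starts after B ends; B is clear from here.
D starts after C ends; C is clear from here.
E starts after D ends; D is clear from here.
F starts after E ends; E is clear from here.
G starts after F ends.
Every pair is clear; the schedule has no overlaps.

No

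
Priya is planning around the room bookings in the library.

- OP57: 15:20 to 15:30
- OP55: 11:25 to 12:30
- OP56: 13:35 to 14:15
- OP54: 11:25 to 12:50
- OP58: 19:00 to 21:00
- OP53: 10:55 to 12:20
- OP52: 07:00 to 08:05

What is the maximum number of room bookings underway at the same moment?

Sweep the timeline, counting +1 at each start and −1 at each end (ends before starts at a tie):
07:00 start OP52 → 1
08:05 end OP52 → 0
10:55 start OP53 → 1
11:25 start OP54 → 2
11:25 start OP55 → 3
12:20 end OP53 → 2
12:30 end OP55 → 1
12:50 end OP54 → 0
13:35 start OP56 → 1
14:15 end OP56 → 0
15:20 start OP57 → 1
15:30 end OP57 → 0
19:00 start OP58 → 1
21:00 end OP58 → 0
Peak is 3, at 11:25 (OP53, OP54, OP55).

3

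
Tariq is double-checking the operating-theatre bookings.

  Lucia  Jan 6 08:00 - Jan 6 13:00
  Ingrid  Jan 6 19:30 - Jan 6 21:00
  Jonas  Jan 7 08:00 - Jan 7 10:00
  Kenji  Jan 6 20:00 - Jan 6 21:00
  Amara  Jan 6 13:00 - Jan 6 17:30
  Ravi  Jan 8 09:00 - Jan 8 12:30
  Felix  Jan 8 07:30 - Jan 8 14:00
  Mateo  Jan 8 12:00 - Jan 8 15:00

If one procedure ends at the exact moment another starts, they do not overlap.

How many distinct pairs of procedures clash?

Sorted by start: Lucia, Amara, Ingrid, Kenji, Jonas, Felix, Ravi, Mateo.
Amara starts exactly when Lucia ends (back-to-back, no overlap), so nothing later overlaps Lucia either.
Ingrid starts after Amara ends, so nothing later overlaps Amara either.
Kenji starts before Ingrid ends → Ingrid and Kenji overlap.
Jonas starts after Ingrid ends, so nothing later overlaps Ingrid either.
Jonas starts after Kenji ends, so nothing later overlaps Kenji either.
Felix starts after Jonas ends, so nothing later overlaps Jonas either.
Ravi starts before Felix ends → Felix and Ravi overlap.
Mateo starts before Felix ends → Felix and Mateo overlap.
Mateo starts before Ravi ends → Ravi and Mateo overlap.
Overlapping pairs: Felix & Mateo, Felix & Ravi, Ingrid & Kenji, Mateo & Ravi — 4 in total.

4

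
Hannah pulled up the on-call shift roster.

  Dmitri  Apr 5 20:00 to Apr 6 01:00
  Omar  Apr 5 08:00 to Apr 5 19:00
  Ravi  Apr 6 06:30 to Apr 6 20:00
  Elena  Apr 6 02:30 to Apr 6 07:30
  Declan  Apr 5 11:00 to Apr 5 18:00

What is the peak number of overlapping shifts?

2

Walk through starts and ends in time order (an end at T is processed before a start at T):
Apr 5 08:00 start Omar → 1
Apr 5 11:00 start Declan → 2
Apr 5 18:00 end Declan → 1
Apr 5 19:00 end Omar → 0
Apr 5 20:00 start Dmitri → 1
Apr 6 01:00 end Dmitri → 0
Apr 6 02:30 start Elena → 1
Apr 6 06:30 start Ravi → 2
Apr 6 07:30 end Elena → 1
Apr 6 20:00 end Ravi → 0
Peak is 2, at Apr 5 11:00 (Declan, Omar).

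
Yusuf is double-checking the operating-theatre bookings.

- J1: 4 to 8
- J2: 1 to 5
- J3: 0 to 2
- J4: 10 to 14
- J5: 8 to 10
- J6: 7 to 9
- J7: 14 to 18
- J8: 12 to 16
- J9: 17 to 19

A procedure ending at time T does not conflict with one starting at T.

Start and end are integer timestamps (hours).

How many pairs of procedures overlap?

Sorted by start: J3, J2, J1, J6, J5, J4, J8, J7, J9.
J2 starts before J3 ends → J3 and J2 overlap.
J1 starts after J3 ends — done with J3.
J1 starts before J2 ends → J2 and J1 overlap.
J6 starts after J2 ends — done with J2.
J6 starts before J1 ends → J1 and J6 overlap.
J5 starts exactly when J1 ends (back-to-back, no overlap) — done with J1.
J5 starts before J6 ends → J6 and J5 overlap.
J4 starts after J6 ends — done with J6.
J4 starts exactly when J5 ends (back-to-back, no overlap) — done with J5.
J8 starts before J4 ends → J4 and J8 overlap.
J7 starts exactly when J4 ends (back-to-back, no overlap) — done with J4.
J7 starts before J8 ends → J8 and J7 overlap.
J9 starts after J8 ends.
J9 starts before J7 ends → J7 and J9 overlap.
Overlapping pairs: J1 & J2, J1 & J6, J2 & J3, J4 & J8, J5 & J6, J7 & J8, J7 & J9 — 7 in total.

7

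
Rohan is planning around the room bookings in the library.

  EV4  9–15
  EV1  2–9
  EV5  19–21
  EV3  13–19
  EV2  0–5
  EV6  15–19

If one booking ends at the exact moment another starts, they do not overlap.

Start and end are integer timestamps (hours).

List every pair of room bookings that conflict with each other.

Sorted by start: EV2, EV1, EV4, EV3, EV6, EV5.
EV1 starts before EV2 ends → EV2 and EV1 overlap.
EV4 starts after EV2 ends — done with EV2.
EV4 starts exactly when EV1 ends (back-to-back, no overlap) — done with EV1.
EV3 starts before EV4 ends → EV4 and EV3 overlap.
EV6 starts exactly when EV4 ends (back-to-back, no overlap) — done with EV4.
EV6 starts before EV3 ends → EV3 and EV6 overlap.
EV5 starts exactly when EV3 ends (back-to-back, no overlap).
EV5 starts exactly when EV6 ends (back-to-back, no overlap).

EV1 & EV2, EV3 & EV4, EV3 & EV6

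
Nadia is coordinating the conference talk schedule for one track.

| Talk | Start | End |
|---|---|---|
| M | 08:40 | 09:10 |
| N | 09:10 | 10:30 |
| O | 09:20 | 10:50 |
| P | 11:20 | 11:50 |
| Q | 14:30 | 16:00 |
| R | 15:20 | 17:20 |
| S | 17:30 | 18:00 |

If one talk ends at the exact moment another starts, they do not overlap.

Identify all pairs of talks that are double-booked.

Sorted by start: M, N, O, P, Q, R, S.
N starts exactly when M ends (back-to-back, no overlap), so M has no further overlaps.
O starts before N ends → N and O overlap.
P starts after N ends, so N has no further overlaps.
P starts after O ends, so O has no further overlaps.
Q starts after P ends, so P has no further overlaps.
R starts before Q ends → Q and R overlap.
S starts after Q ends.
S starts after R ends.

N & O, Q & R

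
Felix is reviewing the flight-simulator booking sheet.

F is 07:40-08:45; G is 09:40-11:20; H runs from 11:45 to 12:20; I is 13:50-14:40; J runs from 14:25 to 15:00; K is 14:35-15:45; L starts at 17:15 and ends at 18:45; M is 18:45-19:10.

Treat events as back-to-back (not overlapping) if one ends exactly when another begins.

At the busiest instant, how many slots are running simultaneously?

Sort all start/end points and keep a running count:
07:40 start F → 1
08:45 end F → 0
09:40 start G → 1
11:20 end G → 0
11:45 start H → 1
12:20 end H → 0
13:50 start I → 1
14:25 start J → 2
14:35 start K → 3
14:40 end I → 2
15:00 end J → 1
15:45 end K → 0
17:15 start L → 1
18:45 end L → 0
18:45 start M → 1
19:10 end M → 0
Peak is 3, at 14:35 (I, J, K).

3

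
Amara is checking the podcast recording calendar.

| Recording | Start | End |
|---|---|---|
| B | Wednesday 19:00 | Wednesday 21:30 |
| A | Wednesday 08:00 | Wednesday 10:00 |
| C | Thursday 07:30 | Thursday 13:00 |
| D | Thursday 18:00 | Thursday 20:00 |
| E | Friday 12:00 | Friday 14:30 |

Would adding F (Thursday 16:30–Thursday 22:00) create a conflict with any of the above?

Yes — it overlaps D

A: ends Wednesday 10:00 at or before F starts Thursday 16:30 → clear.
B: ends Wednesday 21:30 at or before F starts Thursday 16:30 → clear.
C: ends Thursday 13:00 at or before F starts Thursday 16:30 → clear.
D: starts Thursday 18:00 before F ends Thursday 22:00, and ends Thursday 20:00 after F starts Thursday 16:30 → overlap.
E: starts Friday 12:00 at or after F ends Thursday 22:00 → clear.
F overlaps D.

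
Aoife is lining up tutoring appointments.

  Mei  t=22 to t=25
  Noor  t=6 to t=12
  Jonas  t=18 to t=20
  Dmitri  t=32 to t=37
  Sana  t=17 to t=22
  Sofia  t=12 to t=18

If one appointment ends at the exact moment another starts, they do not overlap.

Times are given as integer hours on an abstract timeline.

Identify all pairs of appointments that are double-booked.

Check each pair: they overlap iff neither finishes before the other starts.
Sorted by start: Noor, Sofia, Sana, Jonas, Mei, Dmitri.
Sofia starts exactly when Noor ends (back-to-back, no overlap) — done with Noor.
Sana starts before Sofia ends → Sofia and Sana overlap.
Jonas starts exactly when Sofia ends (back-to-back, no overlap) — done with Sofia.
Jonas starts before Sana ends → Sana and Jonas overlap.
Mei starts exactly when Sana ends (back-to-back, no overlap) — done with Sana.
Mei starts after Jonas ends — done with Jonas.
Dmitri starts after Mei ends.

Jonas & Sana, Sana & Sofia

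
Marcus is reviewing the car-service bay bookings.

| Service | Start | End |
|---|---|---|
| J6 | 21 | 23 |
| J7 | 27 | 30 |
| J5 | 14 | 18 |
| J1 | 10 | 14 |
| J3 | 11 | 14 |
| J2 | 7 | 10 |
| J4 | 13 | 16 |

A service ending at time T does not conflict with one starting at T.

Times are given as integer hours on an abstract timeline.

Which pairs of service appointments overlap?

J1 & J3, J1 & J4, J3 & J4, J4 & J5

Two intervals overlap when each starts before the other ends.
Sorted by start: J2, J1, J3, J4, J5, J6, J7.
J1 starts exactly when J2 ends (back-to-back, no overlap) — done with J2.
J3 starts before J1 ends → J1 and J3 overlap.
J4 starts before J1 ends → J1 and J4 overlap.
J5 starts exactly when J1 ends (back-to-back, no overlap) — done with J1.
J4 starts before J3 ends → J3 and J4 overlap.
J5 starts exactly when J3 ends (back-to-back, no overlap) — done with J3.
J5 starts before J4 ends → J4 and J5 overlap.
J6 starts after J4 ends — done with J4.
J6 starts after J5 ends — done with J5.
J7 starts after J6 ends.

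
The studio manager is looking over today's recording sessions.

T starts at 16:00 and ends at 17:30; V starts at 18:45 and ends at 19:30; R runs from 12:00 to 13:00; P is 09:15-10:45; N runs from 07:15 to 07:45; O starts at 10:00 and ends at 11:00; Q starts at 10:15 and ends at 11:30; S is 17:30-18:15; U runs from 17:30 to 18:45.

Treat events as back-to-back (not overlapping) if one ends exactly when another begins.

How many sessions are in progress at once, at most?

Walk through starts and ends in time order (an end at T is processed before a start at T):
07:15 start N → 1
07:45 end N → 0
09:15 start P → 1
10:00 start O → 2
10:15 start Q → 3
10:45 end P → 2
11:00 end O → 1
11:30 end Q → 0
12:00 start R → 1
13:00 end R → 0
16:00 start T → 1
17:30 end T → 0
17:30 start S → 1
17:30 start U → 2
18:15 end S → 1
18:45 end U → 0
18:45 start V → 1
19:30 end V → 0
Peak is 3, at 10:15 (O, P, Q).

3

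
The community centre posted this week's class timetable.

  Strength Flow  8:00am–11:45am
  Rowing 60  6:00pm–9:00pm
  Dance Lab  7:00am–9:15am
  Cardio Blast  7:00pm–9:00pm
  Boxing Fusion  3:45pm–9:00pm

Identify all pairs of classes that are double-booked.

Sorted by start: Dance Lab, Strength Flow, Boxing Fusion, Rowing 60, Cardio Blast.
Strength Flow starts before Dance Lab ends → Dance Lab and Strength Flow overlap.
Boxing Fusion starts after Dance Lab ends; Dance Lab is clear from here.
Boxing Fusion starts after Strength Flow ends; Strength Flow is clear from here.
Rowing 60 starts before Boxing Fusion ends → Boxing Fusion and Rowing 60 overlap.
Cardio Blast starts before Boxing Fusion ends → Boxing Fusion and Cardio Blast overlap.
Cardio Blast starts before Rowing 60 ends → Rowing 60 and Cardio Blast overlap.

Boxing Fusion & Cardio Blast, Boxing Fusion & Rowing 60, Cardio Blast & Rowing 60, Dance Lab & Strength Flow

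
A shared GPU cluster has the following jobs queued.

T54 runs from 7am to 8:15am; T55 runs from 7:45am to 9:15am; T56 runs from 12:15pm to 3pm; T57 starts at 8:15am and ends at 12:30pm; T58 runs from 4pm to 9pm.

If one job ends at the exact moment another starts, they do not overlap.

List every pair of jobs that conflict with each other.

Two intervals overlap when each starts before the other ends.
Sorted by start: T54, T55, T57, T56, T58.
T55 starts before T54 ends → T54 and T55 overlap.
T57 starts exactly when T54 ends (back-to-back, no overlap), so nothing later overlaps T54 either.
T57 starts before T55 ends → T55 and T57 overlap.
T56 starts after T55 ends, so nothing later overlaps T55 either.
T56 starts before T57 ends → T57 and T56 overlap.
T58 starts after T57 ends.
T58 starts after T56 ends.

T54 & T55, T55 & T57, T56 & T57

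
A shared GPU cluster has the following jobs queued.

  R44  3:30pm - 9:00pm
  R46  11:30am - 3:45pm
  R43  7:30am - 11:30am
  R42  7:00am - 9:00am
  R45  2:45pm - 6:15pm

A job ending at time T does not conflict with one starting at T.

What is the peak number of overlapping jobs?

3

Sweep the timeline, counting +1 at each start and −1 at each end (ends before starts at a tie):
7:00am start R42 → 1
7:30am start R43 → 2
9:00am end R42 → 1
11:30am end R43 → 0
11:30am start R46 → 1
2:45pm start R45 → 2
3:30pm start R44 → 3
3:45pm end R46 → 2
6:15pm end R45 → 1
9:00pm end R44 → 0
Peak is 3, at 3:30pm (R44, R45, R46).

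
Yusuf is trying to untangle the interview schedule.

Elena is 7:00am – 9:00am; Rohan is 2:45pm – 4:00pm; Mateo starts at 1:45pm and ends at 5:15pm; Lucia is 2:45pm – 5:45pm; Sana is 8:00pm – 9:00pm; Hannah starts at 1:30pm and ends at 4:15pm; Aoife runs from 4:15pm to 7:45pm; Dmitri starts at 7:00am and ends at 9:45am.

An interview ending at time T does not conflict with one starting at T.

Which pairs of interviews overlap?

Check each pair: they overlap iff neither finishes before the other starts.
Sorted by start: Dmitri, Elena, Hannah, Mateo, Rohan, Lucia, Aoife, Sana.
Elena starts before Dmitri ends → Dmitri and Elena overlap.
Hannah starts after Dmitri ends, so nothing later overlaps Dmitri either.
Hannah starts after Elena ends, so nothing later overlaps Elena either.
Mateo starts before Hannah ends → Hannah and Mateo overlap.
Rohan starts before Hannah ends → Hannah and Rohan overlap.
Lucia starts before Hannah ends → Hannah and Lucia overlap.
Aoife starts exactly when Hannah ends (back-to-back, no overlap), so nothing later overlaps Hannah either.
Rohan starts before Mateo ends → Mateo and Rohan overlap.
Lucia starts before Mateo ends → Mateo and Lucia overlap.
Aoife starts before Mateo ends → Mateo and Aoife overlap.
Sana starts after Mateo ends.
Lucia starts before Rohan ends → Rohan and Lucia overlap.
Aoife starts after Rohan ends, so nothing later overlaps Rohan either.
Aoife starts before Lucia ends → Lucia and Aoife overlap.
Sana starts after Lucia ends.
Sana starts after Aoife ends.

Aoife & Lucia, Aoife & Mateo, Dmitri & Elena, Hannah & Lucia, Hannah & Mateo, Hannah & Rohan, Lucia & Mateo, Lucia & Rohan, Mateo & Rohan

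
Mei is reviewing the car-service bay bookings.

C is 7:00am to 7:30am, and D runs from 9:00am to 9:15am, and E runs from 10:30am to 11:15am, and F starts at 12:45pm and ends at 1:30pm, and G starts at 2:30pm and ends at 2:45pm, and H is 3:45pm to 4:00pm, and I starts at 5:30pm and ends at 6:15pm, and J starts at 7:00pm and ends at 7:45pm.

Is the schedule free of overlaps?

Sorted by start: C, D, E, F, G, H, I, J.
D starts after C ends — done with C.
E starts after D ends — done with D.
F starts after E ends — done with E.
G starts after F ends — done with F.
H starts after G ends — done with G.
I starts after H ends — done with H.
J starts after I ends.
Every pair is clear; the schedule has no overlaps.

Yes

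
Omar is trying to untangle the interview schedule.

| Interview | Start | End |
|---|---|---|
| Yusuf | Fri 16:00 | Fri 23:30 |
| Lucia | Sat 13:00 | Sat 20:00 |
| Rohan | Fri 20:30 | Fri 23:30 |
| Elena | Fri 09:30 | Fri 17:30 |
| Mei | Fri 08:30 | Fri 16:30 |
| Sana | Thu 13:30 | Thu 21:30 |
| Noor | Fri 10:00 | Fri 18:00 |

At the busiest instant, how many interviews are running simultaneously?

Sweep the timeline, counting +1 at each start and −1 at each end (ends before starts at a tie):
Thu 13:30 start Sana → 1
Thu 21:30 end Sana → 0
Fri 08:30 start Mei → 1
Fri 09:30 start Elena → 2
Fri 10:00 start Noor → 3
Fri 16:00 start Yusuf → 4
Fri 16:30 end Mei → 3
Fri 17:30 end Elena → 2
Fri 18:00 end Noor → 1
Fri 20:30 start Rohan → 2
Fri 23:30 end Rohan → 1
Fri 23:30 end Yusuf → 0
Sat 13:00 start Lucia → 1
Sat 20:00 end Lucia → 0
Peak is 4, at Fri 16:00 (Elena, Mei, Noor, Yusuf).

4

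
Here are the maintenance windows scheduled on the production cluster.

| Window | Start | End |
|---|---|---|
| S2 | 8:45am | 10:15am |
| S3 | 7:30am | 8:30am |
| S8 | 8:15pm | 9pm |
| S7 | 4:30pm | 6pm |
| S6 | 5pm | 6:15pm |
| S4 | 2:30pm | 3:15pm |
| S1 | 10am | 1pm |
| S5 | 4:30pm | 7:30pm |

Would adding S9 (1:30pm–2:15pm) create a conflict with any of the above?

No — it doesn't clash with anything

S3: ends 8:30am at or before S9 starts 1:30pm → clear.
S2: ends 10:15am at or before S9 starts 1:30pm → clear.
S1: ends 1pm at or before S9 starts 1:30pm → clear.
S4: starts 2:30pm at or after S9 ends 2:15pm → clear.
S5: starts 4:30pm at or after S9 ends 2:15pm → clear.
S7: starts 4:30pm at or after S9 ends 2:15pm → clear.
S6: starts 5pm at or after S9 ends 2:15pm → clear.
S8: starts 8:15pm at or after S9 ends 2:15pm → clear.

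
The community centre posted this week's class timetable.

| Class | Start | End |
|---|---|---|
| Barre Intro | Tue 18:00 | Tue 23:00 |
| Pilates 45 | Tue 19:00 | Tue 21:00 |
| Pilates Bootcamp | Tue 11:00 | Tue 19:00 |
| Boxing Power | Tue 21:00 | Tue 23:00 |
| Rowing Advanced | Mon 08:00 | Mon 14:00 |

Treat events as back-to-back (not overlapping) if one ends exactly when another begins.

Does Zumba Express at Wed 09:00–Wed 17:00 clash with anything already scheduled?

No — it doesn't clash with anything

Rowing Advanced: ends Mon 14:00 at or before Zumba Express starts Wed 09:00 → clear.
Pilates Bootcamp: ends Tue 19:00 at or before Zumba Express starts Wed 09:00 → clear.
Barre Intro: ends Tue 23:00 at or before Zumba Express starts Wed 09:00 → clear.
Pilates 45: ends Tue 21:00 at or before Zumba Express starts Wed 09:00 → clear.
Boxing Power: ends Tue 23:00 at or before Zumba Express starts Wed 09:00 → clear.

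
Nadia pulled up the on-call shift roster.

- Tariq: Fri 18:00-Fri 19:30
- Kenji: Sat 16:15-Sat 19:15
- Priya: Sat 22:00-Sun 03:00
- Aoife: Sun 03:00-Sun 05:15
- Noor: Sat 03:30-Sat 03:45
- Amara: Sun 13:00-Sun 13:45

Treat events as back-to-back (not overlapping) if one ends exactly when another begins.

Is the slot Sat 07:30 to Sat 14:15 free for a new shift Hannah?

Tariq: ends Fri 19:30 at or before Hannah starts Sat 07:30 → clear.
Noor: ends Sat 03:45 at or before Hannah starts Sat 07:30 → clear.
Kenji: starts Sat 16:15 at or after Hannah ends Sat 14:15 → clear.
Priya: starts Sat 22:00 at or after Hannah ends Sat 14:15 → clear.
Aoife: starts Sun 03:00 at or after Hannah ends Sat 14:15 → clear.
Amara: starts Sun 13:00 at or after Hannah ends Sat 14:15 → clear.

Yes — the slot is free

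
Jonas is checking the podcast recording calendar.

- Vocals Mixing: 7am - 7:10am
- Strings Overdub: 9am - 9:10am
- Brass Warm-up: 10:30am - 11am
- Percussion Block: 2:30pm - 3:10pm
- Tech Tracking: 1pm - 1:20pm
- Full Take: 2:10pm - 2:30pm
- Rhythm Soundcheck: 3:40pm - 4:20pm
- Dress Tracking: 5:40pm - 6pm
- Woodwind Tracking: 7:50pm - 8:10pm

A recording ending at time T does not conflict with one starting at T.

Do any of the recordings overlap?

Sorted by start: Vocals Mixing, Strings Overdub, Brass Warm-up, Tech Tracking, Full Take, Percussion Block, Rhythm Soundcheck, Dress Tracking, Woodwind Tracking.
Strings Overdub starts after Vocals Mixing ends, so Vocals Mixing has no further overlaps.
Brass Warm-up starts after Strings Overdub ends, so Strings Overdub has no further overlaps.
Tech Tracking starts after Brass Warm-up ends, so Brass Warm-up has no further overlaps.
Full Take starts after Tech Tracking ends, so Tech Tracking has no further overlaps.
Percussion Block starts exactly when Full Take ends (back-to-back, no overlap), so Full Take has no further overlaps.
Rhythm Soundcheck starts after Percussion Block ends, so Percussion Block has no further overlaps.
Dress Tracking starts after Rhythm Soundcheck ends, so Rhythm Soundcheck has no further overlaps.
Woodwind Tracking starts after Dress Tracking ends.
Every pair is clear; the schedule has no overlaps.

No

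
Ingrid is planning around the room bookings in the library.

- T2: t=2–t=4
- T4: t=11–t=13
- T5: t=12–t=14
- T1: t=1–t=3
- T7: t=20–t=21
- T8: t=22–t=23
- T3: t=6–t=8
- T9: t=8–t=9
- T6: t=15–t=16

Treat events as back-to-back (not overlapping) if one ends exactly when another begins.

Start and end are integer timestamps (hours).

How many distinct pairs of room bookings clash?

2

Sorted by start: T1, T2, T3, T9, T4, T5, T6, T7, T8.
T2 starts before T1 ends → T1 and T2 overlap.
T3 starts after T1 ends; T1 is clear from here.
T3 starts after T2 ends; T2 is clear from here.
T9 starts exactly when T3 ends (back-to-back, no overlap); T3 is clear from here.
T4 starts after T9 ends; T9 is clear from here.
T5 starts before T4 ends → T4 and T5 overlap.
T6 starts after T4 ends; T4 is clear from here.
T6 starts after T5 ends; T5 is clear from here.
T7 starts after T6 ends; T6 is clear from here.
T8 starts after T7 ends.
Overlapping pairs: T1 & T2, T4 & T5 — 2 in total.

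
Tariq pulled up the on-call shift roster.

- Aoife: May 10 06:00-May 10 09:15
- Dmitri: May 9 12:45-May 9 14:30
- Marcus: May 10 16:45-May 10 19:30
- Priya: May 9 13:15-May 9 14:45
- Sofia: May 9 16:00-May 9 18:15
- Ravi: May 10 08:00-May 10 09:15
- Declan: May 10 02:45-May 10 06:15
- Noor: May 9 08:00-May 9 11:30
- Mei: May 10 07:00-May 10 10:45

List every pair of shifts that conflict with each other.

Aoife & Declan, Aoife & Mei, Aoife & Ravi, Dmitri & Priya, Mei & Ravi

Sorted by start: Noor, Dmitri, Priya, Sofia, Declan, Aoife, Mei, Ravi, Marcus.
Dmitri starts after Noor ends, so nothing later overlaps Noor either.
Priya starts before Dmitri ends → Dmitri and Priya overlap.
Sofia starts after Dmitri ends, so nothing later overlaps Dmitri either.
Sofia starts after Priya ends, so nothing later overlaps Priya either.
Declan starts after Sofia ends, so nothing later overlaps Sofia either.
Aoife starts before Declan ends → Declan and Aoife overlap.
Mei starts after Declan ends, so nothing later overlaps Declan either.
Mei starts before Aoife ends → Aoife and Mei overlap.
Ravi starts before Aoife ends → Aoife and Ravi overlap.
Marcus starts after Aoife ends.
Ravi starts before Mei ends → Mei and Ravi overlap.
Marcus starts after Mei ends.
Marcus starts after Ravi ends.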